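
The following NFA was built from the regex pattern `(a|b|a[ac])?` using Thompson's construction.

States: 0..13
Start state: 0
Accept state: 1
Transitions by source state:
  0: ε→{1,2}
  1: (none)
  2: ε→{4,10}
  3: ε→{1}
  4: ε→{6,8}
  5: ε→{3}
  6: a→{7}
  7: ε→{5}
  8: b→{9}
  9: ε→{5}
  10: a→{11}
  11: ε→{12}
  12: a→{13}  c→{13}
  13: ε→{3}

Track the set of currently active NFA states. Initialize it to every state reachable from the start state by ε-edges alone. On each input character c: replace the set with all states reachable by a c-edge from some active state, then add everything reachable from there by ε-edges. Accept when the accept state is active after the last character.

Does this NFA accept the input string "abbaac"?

Answer: REJECT

Trace:
S₀ = ε-closure({0}) = {0,1,2,4,6,8,10}
'a' @ 1: {1,3,5,7,11,12}  [accepting]
'b' @ 2: {}  — dead — no transitions
rest 'baac' ignored (set empty)
end set {} — state 1 not in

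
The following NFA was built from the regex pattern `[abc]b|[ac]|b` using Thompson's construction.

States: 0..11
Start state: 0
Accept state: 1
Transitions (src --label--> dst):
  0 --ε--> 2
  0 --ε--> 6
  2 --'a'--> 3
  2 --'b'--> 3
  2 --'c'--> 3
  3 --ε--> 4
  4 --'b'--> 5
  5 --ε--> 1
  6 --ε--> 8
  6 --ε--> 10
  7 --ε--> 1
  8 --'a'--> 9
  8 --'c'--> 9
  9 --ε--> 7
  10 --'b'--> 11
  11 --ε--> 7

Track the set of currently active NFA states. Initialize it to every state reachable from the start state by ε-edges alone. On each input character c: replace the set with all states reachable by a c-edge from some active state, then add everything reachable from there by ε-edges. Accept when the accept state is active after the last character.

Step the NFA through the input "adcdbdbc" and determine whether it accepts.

Answer: REJECT

Trace:
S₀ = ε-closure({0}) = {0,2,6,8,10}
'a' @ 1: {1,3,4,7,9}  (accept∈set)
'd' @ 2: {}  — state set empty
rest 'cdbdbc' ignored (set empty)
after full input: {}  (accept=1 not in)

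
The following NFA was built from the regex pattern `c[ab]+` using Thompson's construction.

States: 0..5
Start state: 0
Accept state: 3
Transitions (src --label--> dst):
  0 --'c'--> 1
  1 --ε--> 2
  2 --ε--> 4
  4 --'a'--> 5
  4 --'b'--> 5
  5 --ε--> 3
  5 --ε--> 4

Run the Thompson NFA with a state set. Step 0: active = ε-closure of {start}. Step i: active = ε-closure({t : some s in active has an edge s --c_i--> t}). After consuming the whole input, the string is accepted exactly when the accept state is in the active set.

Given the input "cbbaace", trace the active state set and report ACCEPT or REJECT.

S₀ = ε-closure({0}) = {0}
'c' @ 1: {1,2,4}
'b' @ 2: {3,4,5}  [accepting]
'b' @ 3: {3,4,5}  [accepting]
'a' @ 4: {3,4,5}  [accepting]
'a' @ 5: {3,4,5}  [accepting]
'c' @ 6: {}  — dead — no transitions
rest 'e' ignored (set empty)
final: {}; accept 3 not in set

Answer: REJECT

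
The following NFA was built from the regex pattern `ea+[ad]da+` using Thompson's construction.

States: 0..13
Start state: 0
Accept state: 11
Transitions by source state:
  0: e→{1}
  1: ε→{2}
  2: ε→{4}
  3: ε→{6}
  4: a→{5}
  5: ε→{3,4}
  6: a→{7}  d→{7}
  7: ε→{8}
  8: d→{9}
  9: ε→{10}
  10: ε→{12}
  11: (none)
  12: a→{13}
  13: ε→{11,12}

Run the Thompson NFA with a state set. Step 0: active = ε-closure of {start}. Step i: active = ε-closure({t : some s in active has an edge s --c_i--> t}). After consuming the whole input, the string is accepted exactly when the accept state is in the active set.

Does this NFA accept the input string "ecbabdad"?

S₀ = ε-closure({0}) = {0}
'e' @ 1: {1,2,4}
'c' @ 2: {}  — state set empty
rest 'babdad' ignored (set empty)
after full input: {}  (accept=11 not in)

Answer: REJECT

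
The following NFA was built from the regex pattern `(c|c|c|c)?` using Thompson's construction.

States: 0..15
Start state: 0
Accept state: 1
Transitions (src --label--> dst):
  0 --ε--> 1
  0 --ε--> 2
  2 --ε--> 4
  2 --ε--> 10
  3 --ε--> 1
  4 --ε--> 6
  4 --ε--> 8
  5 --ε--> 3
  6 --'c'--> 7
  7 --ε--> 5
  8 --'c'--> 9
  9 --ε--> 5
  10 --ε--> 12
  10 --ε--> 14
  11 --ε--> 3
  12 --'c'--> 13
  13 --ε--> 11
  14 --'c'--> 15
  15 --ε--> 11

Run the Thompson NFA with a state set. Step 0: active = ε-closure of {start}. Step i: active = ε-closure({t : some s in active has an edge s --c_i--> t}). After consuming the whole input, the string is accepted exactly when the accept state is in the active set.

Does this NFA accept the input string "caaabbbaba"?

Answer: REJECT

Derivation:
S₀ = ε-closure({0}) = {0,1,2,4,6,8,10,12,14}
'c' @ 1: {1,3,5,7,9,11,13,15}  [accepting]
'a' @ 2: {}  — no active states
rest 'aabbbaba' ignored (set empty)
after full input: {}  (accept=1 not in)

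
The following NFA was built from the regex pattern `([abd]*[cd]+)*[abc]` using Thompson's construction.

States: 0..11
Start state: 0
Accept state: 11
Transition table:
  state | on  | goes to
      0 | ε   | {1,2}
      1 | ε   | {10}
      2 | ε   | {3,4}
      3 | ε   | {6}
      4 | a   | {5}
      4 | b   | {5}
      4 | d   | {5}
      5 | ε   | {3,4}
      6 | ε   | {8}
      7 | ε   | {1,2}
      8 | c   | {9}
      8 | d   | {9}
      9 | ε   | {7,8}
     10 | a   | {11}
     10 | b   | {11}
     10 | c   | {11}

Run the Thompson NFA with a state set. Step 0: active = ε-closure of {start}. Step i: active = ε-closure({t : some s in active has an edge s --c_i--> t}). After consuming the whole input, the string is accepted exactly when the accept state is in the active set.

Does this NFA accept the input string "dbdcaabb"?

Answer: REJECT

Steps:
S₀ = ε-closure({0}) = {0,1,2,3,4,6,8,10}
'd' @ 1: {1,2,3,4,5,6,7,8,9,10}
'b' @ 2: {3,4,5,6,8,11}  (accept∈set)
'd' @ 3: {1,2,3,4,5,6,7,8,9,10}
'c' @ 4: {1,2,3,4,6,7,8,9,10,11}  (accept∈set)
'a' @ 5: {3,4,5,6,8,11}  (accept∈set)
'a' @ 6: {3,4,5,6,8}
'b' @ 7: {3,4,5,6,8}
'b' @ 8: {3,4,5,6,8}
end set {3,4,5,6,8} — state 11 not in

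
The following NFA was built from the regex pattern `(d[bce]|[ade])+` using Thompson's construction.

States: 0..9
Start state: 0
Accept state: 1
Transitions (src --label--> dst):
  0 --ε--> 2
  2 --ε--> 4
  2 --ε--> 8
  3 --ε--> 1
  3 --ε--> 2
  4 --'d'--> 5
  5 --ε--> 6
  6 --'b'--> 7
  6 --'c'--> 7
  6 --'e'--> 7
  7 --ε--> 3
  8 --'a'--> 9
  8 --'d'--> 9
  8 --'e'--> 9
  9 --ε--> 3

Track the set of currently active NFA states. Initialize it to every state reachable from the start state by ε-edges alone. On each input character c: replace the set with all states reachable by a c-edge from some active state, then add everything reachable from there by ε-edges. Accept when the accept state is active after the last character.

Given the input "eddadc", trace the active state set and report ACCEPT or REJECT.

initial (ε-close {0}): {0,2,4,8}
'e' @ 1: {1,2,3,4,8,9}  ✓accept
'd' @ 2: {1,2,3,4,5,6,8,9}  ✓accept
'd' @ 3: {1,2,3,4,5,6,8,9}  ✓accept
'a' @ 4: {1,2,3,4,8,9}  ✓accept
'd' @ 5: {1,2,3,4,5,6,8,9}  ✓accept
'c' @ 6: {1,2,3,4,7,8}  ✓accept
final: {1,2,3,4,7,8}; accept 1 in set

Answer: ACCEPT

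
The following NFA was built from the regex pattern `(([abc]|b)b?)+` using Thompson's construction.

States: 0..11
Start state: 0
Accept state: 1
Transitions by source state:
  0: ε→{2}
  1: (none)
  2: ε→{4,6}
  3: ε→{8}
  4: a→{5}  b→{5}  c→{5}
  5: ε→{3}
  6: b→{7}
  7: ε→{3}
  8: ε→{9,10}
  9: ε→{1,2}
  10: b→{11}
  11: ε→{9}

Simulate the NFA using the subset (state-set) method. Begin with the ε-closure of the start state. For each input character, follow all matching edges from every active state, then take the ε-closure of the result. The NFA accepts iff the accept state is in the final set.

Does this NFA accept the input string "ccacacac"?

Answer: ACCEPT

Steps:
initial (ε-close {0}): {0,2,4,6}
'c' @ 1: {1,2,3,4,5,6,8,9,10}  (accept∈set)
'c' @ 2: {1,2,3,4,5,6,8,9,10}  (accept∈set)
'a' @ 3: {1,2,3,4,5,6,8,9,10}  (accept∈set)
'c' @ 4: {1,2,3,4,5,6,8,9,10}  (accept∈set)
'a' @ 5: {1,2,3,4,5,6,8,9,10}  (accept∈set)
'c' @ 6: {1,2,3,4,5,6,8,9,10}  (accept∈set)
'a' @ 7: {1,2,3,4,5,6,8,9,10}  (accept∈set)
'c' @ 8: {1,2,3,4,5,6,8,9,10}  (accept∈set)
after full input: {1,2,3,4,5,6,8,9,10}  (accept=1 in)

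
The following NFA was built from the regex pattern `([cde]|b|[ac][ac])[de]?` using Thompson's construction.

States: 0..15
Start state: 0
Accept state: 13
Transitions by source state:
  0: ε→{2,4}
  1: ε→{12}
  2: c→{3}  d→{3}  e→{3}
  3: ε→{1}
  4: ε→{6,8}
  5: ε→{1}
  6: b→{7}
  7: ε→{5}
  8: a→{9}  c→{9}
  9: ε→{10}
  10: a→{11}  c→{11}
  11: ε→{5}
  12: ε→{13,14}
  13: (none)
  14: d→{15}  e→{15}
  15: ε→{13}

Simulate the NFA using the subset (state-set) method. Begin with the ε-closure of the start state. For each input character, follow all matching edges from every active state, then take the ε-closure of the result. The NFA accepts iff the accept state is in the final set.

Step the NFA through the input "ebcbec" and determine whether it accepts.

Answer: REJECT

Derivation:
S₀ = ε-closure({0}) = {0,2,4,6,8}
'e' @ 1: {1,3,12,13,14}  (accept∈set)
'b' @ 2: {}  — state set empty
rest 'cbec' ignored (set empty)
after full input: {}  (accept=13 not in)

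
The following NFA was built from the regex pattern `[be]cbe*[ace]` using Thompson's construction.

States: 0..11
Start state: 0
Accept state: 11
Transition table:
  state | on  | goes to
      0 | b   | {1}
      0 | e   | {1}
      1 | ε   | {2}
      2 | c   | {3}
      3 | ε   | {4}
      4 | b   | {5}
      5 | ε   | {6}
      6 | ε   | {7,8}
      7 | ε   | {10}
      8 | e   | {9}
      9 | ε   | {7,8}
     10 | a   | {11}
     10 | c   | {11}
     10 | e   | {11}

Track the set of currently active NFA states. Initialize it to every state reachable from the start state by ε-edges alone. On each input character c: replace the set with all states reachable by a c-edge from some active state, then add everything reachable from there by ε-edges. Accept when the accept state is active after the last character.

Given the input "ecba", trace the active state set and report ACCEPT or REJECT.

start: ε-closure({0}) = {0}
'e' @ 1: {1,2}
'c' @ 2: {3,4}
'b' @ 3: {5,6,7,8,10}
'a' @ 4: {11}  (accept∈set)
final: {11}; accept 11 in set

Answer: ACCEPT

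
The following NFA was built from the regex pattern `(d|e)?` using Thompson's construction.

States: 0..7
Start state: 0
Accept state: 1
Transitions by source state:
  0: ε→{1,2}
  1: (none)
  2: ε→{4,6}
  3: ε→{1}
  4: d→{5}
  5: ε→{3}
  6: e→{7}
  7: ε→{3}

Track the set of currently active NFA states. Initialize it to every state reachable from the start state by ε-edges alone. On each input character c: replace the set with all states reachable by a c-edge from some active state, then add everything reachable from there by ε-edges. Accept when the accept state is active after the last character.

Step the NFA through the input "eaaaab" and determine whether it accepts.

Answer: REJECT

Steps:
start: ε-closure({0}) = {0,1,2,4,6}
'e' @ 1: {1,3,7}  (accept∈set)
'a' @ 2: {}  — dead — no transitions
rest 'aaab' ignored (set empty)
end set {} — state 1 not in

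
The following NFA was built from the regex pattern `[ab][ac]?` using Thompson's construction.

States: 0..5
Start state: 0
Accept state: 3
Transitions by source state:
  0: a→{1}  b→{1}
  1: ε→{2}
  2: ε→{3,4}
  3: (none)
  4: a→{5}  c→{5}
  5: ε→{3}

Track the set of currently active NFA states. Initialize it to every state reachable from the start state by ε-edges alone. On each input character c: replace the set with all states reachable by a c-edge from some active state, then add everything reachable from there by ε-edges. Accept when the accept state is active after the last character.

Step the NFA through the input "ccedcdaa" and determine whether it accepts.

initial (ε-close {0}): {0}
'c' @ 1: {}  — dead — no transitions
rest 'cedcdaa' ignored (set empty)
after full input: {}  (accept=3 not in)

Answer: REJECT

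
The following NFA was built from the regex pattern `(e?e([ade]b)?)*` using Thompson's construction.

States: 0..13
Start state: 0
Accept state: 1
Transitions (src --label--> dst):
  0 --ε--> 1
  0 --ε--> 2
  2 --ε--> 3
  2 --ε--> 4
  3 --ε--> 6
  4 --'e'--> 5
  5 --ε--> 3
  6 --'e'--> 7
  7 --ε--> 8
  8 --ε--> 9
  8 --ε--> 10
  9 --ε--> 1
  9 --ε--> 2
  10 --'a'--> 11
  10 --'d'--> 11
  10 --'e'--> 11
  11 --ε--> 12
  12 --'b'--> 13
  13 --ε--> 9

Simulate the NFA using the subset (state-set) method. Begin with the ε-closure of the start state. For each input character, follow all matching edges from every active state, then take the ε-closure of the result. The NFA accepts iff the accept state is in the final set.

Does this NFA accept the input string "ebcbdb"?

initial (ε-close {0}): {0,1,2,3,4,6}
'e' @ 1: {1,2,3,4,5,6,7,8,9,10}  (accept∈set)
'b' @ 2: {}  — dead — no transitions
rest 'cbdb' ignored (set empty)
final: {}; accept 1 not in set

Answer: REJECT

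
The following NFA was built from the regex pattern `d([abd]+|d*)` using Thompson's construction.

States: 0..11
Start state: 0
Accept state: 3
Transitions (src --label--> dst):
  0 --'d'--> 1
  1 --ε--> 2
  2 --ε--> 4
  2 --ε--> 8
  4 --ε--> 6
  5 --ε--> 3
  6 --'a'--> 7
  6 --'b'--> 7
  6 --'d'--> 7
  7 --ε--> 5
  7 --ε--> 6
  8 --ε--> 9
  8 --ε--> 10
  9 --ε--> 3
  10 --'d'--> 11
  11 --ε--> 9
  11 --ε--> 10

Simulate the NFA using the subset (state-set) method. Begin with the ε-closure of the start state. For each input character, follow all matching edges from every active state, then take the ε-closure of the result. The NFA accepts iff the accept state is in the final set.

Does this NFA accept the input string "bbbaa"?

start: ε-closure({0}) = {0}
'b' @ 1: {}  — state set empty
rest 'bbaa' ignored (set empty)
after full input: {}  (accept=3 not in)

Answer: REJECT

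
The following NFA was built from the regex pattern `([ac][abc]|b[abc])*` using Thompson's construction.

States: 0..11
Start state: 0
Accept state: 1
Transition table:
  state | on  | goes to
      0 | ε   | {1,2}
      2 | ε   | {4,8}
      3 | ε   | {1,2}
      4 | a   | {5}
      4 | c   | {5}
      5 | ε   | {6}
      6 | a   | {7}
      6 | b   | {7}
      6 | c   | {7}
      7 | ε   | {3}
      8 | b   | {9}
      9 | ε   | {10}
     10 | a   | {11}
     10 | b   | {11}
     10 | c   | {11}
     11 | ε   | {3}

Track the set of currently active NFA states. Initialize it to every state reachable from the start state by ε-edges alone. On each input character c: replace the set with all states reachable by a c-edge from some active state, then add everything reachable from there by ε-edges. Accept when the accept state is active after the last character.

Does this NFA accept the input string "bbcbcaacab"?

Answer: ACCEPT

Trace:
start: ε-closure({0}) = {0,1,2,4,8}
'b' @ 1: {9,10}
'b' @ 2: {1,2,3,4,8,11}  [accepting]
'c' @ 3: {5,6}
'b' @ 4: {1,2,3,4,7,8}  [accepting]
'c' @ 5: {5,6}
'a' @ 6: {1,2,3,4,7,8}  [accepting]
'a' @ 7: {5,6}
'c' @ 8: {1,2,3,4,7,8}  [accepting]
'a' @ 9: {5,6}
'b' @ 10: {1,2,3,4,7,8}  [accepting]
final: {1,2,3,4,7,8}; accept 1 in set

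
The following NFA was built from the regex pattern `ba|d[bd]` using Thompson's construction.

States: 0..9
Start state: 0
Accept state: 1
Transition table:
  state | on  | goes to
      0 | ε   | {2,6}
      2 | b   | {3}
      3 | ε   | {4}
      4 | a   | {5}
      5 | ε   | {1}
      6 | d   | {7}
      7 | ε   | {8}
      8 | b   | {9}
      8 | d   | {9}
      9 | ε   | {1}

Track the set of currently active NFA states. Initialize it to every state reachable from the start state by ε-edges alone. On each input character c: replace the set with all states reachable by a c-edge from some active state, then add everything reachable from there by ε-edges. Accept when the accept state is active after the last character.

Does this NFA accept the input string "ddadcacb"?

start: ε-closure({0}) = {0,2,6}
'd' @ 1: {7,8}
'd' @ 2: {1,9}  (accept∈set)
'a' @ 3: {}  — state set empty
rest 'dcacb' ignored (set empty)
after full input: {}  (accept=1 not in)

Answer: REJECT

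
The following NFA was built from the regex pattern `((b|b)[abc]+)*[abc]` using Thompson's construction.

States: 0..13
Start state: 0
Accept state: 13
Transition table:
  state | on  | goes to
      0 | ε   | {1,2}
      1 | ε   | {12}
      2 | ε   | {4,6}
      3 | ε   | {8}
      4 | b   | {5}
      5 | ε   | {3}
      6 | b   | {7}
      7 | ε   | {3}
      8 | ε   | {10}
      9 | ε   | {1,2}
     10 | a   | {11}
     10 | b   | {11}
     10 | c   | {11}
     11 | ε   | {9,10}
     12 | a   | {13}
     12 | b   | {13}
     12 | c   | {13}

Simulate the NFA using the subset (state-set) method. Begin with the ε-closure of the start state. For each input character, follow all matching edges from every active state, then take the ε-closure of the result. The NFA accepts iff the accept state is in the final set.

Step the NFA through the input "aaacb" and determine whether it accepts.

S₀ = ε-closure({0}) = {0,1,2,4,6,12}
'a' @ 1: {13}  [accepting]
'a' @ 2: {}  — dead — no transitions
rest 'acb' ignored (set empty)
final: {}; accept 13 not in set

Answer: REJECT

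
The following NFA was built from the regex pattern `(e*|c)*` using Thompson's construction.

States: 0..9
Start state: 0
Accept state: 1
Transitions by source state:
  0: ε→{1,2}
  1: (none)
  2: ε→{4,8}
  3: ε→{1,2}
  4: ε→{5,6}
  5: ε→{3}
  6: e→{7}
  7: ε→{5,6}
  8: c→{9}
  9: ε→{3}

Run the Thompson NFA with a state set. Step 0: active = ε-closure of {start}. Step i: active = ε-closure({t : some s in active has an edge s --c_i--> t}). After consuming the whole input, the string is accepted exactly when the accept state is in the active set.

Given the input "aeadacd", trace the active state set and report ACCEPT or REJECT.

Answer: REJECT

Trace:
S₀ = ε-closure({0}) = {0,1,2,3,4,5,6,8}
'a' @ 1: {}  — dead — no transitions
rest 'eadacd' ignored (set empty)
end set {} — state 1 not in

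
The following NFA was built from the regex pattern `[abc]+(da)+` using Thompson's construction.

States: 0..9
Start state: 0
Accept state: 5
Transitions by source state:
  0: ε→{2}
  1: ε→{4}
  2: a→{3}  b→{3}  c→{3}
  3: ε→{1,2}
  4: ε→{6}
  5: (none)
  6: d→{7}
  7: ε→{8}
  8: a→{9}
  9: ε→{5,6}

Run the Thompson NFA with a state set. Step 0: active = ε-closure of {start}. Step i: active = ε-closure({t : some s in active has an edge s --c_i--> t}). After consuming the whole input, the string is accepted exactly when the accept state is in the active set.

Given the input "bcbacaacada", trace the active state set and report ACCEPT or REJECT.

initial (ε-close {0}): {0,2}
'b' @ 1: {1,2,3,4,6}
'c' @ 2: {1,2,3,4,6}
'b' @ 3: {1,2,3,4,6}
'a' @ 4: {1,2,3,4,6}
'c' @ 5: {1,2,3,4,6}
'a' @ 6: {1,2,3,4,6}
'a' @ 7: {1,2,3,4,6}
'c' @ 8: {1,2,3,4,6}
'a' @ 9: {1,2,3,4,6}
'd' @ 10: {7,8}
'a' @ 11: {5,6,9}  ✓accept
final: {5,6,9}; accept 5 in set

Answer: ACCEPT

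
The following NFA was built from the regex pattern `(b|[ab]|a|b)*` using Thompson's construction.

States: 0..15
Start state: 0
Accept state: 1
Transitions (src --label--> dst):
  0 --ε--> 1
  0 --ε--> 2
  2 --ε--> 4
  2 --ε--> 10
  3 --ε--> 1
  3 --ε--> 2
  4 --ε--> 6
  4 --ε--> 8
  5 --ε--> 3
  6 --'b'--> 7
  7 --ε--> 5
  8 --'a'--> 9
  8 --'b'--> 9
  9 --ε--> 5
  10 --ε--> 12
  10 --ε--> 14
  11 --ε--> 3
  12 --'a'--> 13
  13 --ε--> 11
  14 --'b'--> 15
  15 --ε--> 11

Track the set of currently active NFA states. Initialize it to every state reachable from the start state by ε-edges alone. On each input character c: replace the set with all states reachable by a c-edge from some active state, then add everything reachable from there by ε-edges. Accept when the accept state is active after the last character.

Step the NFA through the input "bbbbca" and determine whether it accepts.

S₀ = ε-closure({0}) = {0,1,2,4,6,8,10,12,14}
'b' @ 1: {1,2,3,4,5,6,7,8,9,10,11,12,14,15}  [accepting]
'b' @ 2: {1,2,3,4,5,6,7,8,9,10,11,12,14,15}  [accepting]
'b' @ 3: {1,2,3,4,5,6,7,8,9,10,11,12,14,15}  [accepting]
'b' @ 4: {1,2,3,4,5,6,7,8,9,10,11,12,14,15}  [accepting]
'c' @ 5: {}  — state set empty
rest 'a' ignored (set empty)
final: {}; accept 1 not in set

Answer: REJECT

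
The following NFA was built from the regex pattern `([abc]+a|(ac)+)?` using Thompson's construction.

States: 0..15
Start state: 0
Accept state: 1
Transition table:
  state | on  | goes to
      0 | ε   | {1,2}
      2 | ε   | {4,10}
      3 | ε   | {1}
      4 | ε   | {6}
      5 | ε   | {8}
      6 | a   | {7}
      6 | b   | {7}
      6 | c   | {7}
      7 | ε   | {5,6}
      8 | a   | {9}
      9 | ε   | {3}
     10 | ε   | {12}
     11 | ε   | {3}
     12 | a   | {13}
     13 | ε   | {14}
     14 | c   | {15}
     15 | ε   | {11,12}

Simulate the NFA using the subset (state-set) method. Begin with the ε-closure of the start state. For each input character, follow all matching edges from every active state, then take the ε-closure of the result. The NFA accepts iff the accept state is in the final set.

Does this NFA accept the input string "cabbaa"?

start: ε-closure({0}) = {0,1,2,4,6,10,12}
'c' @ 1: {5,6,7,8}
'a' @ 2: {1,3,5,6,7,8,9}  [accepting]
'b' @ 3: {5,6,7,8}
'b' @ 4: {5,6,7,8}
'a' @ 5: {1,3,5,6,7,8,9}  [accepting]
'a' @ 6: {1,3,5,6,7,8,9}  [accepting]
final: {1,3,5,6,7,8,9}; accept 1 in set

Answer: ACCEPT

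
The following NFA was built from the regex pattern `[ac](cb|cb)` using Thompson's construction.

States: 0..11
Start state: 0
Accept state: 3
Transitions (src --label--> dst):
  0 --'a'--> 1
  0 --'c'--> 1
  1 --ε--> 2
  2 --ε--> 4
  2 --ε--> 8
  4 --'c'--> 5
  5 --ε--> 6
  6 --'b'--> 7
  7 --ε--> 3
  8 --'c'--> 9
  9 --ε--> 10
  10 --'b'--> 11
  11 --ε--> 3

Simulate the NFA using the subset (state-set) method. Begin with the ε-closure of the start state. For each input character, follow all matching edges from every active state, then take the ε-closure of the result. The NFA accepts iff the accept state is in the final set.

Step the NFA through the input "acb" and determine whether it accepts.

start: ε-closure({0}) = {0}
'a' @ 1: {1,2,4,8}
'c' @ 2: {5,6,9,10}
'b' @ 3: {3,7,11}  [accepting]
end set {3,7,11} — state 3 in

Answer: ACCEPT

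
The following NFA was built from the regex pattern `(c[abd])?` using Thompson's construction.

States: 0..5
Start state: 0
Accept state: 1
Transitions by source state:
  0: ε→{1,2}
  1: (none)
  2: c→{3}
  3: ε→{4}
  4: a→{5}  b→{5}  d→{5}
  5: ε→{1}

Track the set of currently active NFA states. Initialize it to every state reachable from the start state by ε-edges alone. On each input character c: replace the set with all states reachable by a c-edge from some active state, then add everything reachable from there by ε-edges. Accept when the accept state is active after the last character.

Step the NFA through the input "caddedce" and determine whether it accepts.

Answer: REJECT

Derivation:
initial (ε-close {0}): {0,1,2}
'c' @ 1: {3,4}
'a' @ 2: {1,5}  [accepting]
'd' @ 3: {}  — no active states
rest 'dedce' ignored (set empty)
final: {}; accept 1 not in set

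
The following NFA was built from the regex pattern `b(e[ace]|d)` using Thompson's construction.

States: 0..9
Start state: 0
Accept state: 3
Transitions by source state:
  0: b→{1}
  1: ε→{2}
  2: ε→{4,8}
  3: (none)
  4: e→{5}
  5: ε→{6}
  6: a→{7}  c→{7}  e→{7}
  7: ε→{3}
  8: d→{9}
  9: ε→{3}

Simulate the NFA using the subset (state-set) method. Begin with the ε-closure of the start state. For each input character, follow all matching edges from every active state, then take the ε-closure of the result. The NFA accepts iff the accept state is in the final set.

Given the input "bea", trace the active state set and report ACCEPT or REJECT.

Answer: ACCEPT

Derivation:
initial (ε-close {0}): {0}
'b' @ 1: {1,2,4,8}
'e' @ 2: {5,6}
'a' @ 3: {3,7}  ✓accept
end set {3,7} — state 3 in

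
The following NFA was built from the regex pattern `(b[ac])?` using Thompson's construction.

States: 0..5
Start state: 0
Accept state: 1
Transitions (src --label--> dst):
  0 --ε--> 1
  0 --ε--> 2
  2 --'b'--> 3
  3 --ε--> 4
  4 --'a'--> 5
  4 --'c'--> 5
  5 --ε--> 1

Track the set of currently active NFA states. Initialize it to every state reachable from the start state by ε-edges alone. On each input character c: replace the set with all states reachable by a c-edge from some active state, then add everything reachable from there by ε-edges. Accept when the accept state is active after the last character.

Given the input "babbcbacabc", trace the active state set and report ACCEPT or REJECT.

Answer: REJECT

Derivation:
start: ε-closure({0}) = {0,1,2}
'b' @ 1: {3,4}
'a' @ 2: {1,5}  [accepting]
'b' @ 3: {}  — state set empty
rest 'bcbacabc' ignored (set empty)
end set {} — state 1 not in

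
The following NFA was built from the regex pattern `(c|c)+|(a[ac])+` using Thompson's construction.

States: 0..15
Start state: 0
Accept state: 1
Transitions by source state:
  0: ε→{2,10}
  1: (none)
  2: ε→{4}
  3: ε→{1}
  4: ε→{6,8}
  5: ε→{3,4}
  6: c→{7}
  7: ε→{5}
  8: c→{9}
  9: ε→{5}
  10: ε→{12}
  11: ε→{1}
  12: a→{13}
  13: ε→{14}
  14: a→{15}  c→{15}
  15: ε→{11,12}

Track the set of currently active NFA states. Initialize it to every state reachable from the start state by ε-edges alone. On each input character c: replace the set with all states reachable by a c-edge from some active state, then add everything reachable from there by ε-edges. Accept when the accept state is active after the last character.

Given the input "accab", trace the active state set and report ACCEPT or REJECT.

Answer: REJECT

Steps:
S₀ = ε-closure({0}) = {0,2,4,6,8,10,12}
'a' @ 1: {13,14}
'c' @ 2: {1,11,12,15}  ✓accept
'c' @ 3: {}  — no active states
rest 'ab' ignored (set empty)
after full input: {}  (accept=1 not in)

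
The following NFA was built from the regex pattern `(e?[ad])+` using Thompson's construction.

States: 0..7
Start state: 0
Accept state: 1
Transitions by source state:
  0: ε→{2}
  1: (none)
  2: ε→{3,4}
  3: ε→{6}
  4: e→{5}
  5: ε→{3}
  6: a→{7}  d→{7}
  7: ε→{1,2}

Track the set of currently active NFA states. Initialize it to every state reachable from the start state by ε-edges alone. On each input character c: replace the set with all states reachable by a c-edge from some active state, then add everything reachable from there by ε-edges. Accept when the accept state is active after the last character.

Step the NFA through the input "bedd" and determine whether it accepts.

S₀ = ε-closure({0}) = {0,2,3,4,6}
'b' @ 1: {}  — no active states
rest 'edd' ignored (set empty)
end set {} — state 1 not in

Answer: REJECT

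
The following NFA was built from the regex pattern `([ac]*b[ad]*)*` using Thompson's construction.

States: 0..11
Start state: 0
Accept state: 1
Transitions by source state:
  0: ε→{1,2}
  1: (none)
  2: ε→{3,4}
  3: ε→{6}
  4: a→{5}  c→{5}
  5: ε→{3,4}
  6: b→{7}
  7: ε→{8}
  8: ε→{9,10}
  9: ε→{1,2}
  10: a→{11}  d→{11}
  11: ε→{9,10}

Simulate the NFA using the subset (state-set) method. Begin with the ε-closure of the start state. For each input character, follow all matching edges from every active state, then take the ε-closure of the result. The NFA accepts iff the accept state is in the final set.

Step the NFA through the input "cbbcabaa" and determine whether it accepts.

Answer: ACCEPT

Steps:
S₀ = ε-closure({0}) = {0,1,2,3,4,6}
'c' @ 1: {3,4,5,6}
'b' @ 2: {1,2,3,4,6,7,8,9,10}  [accepting]
'b' @ 3: {1,2,3,4,6,7,8,9,10}  [accepting]
'c' @ 4: {3,4,5,6}
'a' @ 5: {3,4,5,6}
'b' @ 6: {1,2,3,4,6,7,8,9,10}  [accepting]
'a' @ 7: {1,2,3,4,5,6,9,10,11}  [accepting]
'a' @ 8: {1,2,3,4,5,6,9,10,11}  [accepting]
end set {1,2,3,4,5,6,9,10,11} — state 1 in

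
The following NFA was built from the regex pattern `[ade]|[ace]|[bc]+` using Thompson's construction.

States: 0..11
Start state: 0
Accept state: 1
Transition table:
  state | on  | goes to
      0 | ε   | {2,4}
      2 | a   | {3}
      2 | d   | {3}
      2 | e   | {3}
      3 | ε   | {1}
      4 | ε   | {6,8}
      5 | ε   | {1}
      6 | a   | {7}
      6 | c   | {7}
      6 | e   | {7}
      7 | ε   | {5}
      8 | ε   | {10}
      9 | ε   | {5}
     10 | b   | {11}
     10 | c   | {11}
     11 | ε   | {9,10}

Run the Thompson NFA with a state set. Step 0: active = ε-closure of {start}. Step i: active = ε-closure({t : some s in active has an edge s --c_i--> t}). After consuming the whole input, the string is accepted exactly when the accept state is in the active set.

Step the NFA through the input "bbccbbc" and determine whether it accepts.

start: ε-closure({0}) = {0,2,4,6,8,10}
'b' @ 1: {1,5,9,10,11}  [accepting]
'b' @ 2: {1,5,9,10,11}  [accepting]
'c' @ 3: {1,5,9,10,11}  [accepting]
'c' @ 4: {1,5,9,10,11}  [accepting]
'b' @ 5: {1,5,9,10,11}  [accepting]
'b' @ 6: {1,5,9,10,11}  [accepting]
'c' @ 7: {1,5,9,10,11}  [accepting]
end set {1,5,9,10,11} — state 1 in

Answer: ACCEPT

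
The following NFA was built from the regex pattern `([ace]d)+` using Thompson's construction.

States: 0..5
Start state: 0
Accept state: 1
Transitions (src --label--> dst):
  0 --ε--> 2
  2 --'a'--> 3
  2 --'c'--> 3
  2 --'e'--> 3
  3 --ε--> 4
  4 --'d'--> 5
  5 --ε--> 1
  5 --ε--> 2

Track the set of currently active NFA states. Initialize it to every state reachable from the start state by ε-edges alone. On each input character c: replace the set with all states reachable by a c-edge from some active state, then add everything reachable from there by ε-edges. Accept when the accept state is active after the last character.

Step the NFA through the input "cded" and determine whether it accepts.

Answer: ACCEPT

Derivation:
initial (ε-close {0}): {0,2}
'c' @ 1: {3,4}
'd' @ 2: {1,2,5}  ✓accept
'e' @ 3: {3,4}
'd' @ 4: {1,2,5}  ✓accept
end set {1,2,5} — state 1 in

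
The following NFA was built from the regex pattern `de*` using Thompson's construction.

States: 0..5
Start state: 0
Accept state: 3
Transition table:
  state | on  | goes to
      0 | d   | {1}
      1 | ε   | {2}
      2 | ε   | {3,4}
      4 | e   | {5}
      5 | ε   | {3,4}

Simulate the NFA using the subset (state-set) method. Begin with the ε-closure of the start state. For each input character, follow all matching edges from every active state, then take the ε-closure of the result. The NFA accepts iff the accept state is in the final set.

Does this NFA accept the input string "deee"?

Answer: ACCEPT

Trace:
initial (ε-close {0}): {0}
'd' @ 1: {1,2,3,4}  [accepting]
'e' @ 2: {3,4,5}  [accepting]
'e' @ 3: {3,4,5}  [accepting]
'e' @ 4: {3,4,5}  [accepting]
end set {3,4,5} — state 3 in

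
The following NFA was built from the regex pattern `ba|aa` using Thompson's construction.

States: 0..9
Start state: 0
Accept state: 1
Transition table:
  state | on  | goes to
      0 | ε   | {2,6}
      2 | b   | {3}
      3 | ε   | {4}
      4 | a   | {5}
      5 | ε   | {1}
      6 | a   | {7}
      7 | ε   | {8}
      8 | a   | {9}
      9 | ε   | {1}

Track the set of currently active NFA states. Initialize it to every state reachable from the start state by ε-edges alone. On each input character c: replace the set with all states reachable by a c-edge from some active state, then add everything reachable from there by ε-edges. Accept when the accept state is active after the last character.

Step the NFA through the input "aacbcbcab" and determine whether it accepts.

start: ε-closure({0}) = {0,2,6}
'a' @ 1: {7,8}
'a' @ 2: {1,9}  (accept∈set)
'c' @ 3: {}  — dead — no transitions
rest 'bcbcab' ignored (set empty)
final: {}; accept 1 not in set

Answer: REJECT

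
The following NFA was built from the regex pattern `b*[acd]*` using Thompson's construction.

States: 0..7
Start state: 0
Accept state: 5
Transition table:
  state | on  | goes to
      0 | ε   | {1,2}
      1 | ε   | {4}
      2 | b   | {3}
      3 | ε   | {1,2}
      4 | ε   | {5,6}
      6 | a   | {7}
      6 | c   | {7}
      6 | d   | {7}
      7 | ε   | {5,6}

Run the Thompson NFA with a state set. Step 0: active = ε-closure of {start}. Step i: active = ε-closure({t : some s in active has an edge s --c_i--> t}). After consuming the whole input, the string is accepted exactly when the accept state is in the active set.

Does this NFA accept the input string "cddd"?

Answer: ACCEPT

Trace:
start: ε-closure({0}) = {0,1,2,4,5,6}
'c' @ 1: {5,6,7}  [accepting]
'd' @ 2: {5,6,7}  [accepting]
'd' @ 3: {5,6,7}  [accepting]
'd' @ 4: {5,6,7}  [accepting]
end set {5,6,7} — state 5 in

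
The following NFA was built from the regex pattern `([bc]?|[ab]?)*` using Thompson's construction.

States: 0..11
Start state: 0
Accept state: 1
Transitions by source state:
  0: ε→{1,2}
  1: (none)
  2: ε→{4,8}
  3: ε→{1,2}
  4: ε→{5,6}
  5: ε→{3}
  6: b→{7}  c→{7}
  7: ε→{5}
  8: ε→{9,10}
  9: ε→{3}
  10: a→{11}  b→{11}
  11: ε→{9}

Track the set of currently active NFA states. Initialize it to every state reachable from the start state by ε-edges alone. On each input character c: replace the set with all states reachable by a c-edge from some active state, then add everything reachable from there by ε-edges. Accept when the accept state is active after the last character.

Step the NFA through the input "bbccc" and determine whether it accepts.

S₀ = ε-closure({0}) = {0,1,2,3,4,5,6,8,9,10}
'b' @ 1: {1,2,3,4,5,6,7,8,9,10,11}  ✓accept
'b' @ 2: {1,2,3,4,5,6,7,8,9,10,11}  ✓accept
'c' @ 3: {1,2,3,4,5,6,7,8,9,10}  ✓accept
'c' @ 4: {1,2,3,4,5,6,7,8,9,10}  ✓accept
'c' @ 5: {1,2,3,4,5,6,7,8,9,10}  ✓accept
final: {1,2,3,4,5,6,7,8,9,10}; accept 1 in set

Answer: ACCEPT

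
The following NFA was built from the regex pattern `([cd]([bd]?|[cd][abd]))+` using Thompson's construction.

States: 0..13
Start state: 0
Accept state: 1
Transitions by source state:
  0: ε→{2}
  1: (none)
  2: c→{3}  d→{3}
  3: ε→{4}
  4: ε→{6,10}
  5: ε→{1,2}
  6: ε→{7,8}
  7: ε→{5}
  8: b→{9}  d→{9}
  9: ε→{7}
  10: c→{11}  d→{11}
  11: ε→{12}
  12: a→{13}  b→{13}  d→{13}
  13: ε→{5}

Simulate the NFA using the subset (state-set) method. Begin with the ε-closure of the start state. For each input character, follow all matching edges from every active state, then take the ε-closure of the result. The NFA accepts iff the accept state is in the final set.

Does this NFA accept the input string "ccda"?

start: ε-closure({0}) = {0,2}
'c' @ 1: {1,2,3,4,5,6,7,8,10}  ✓accept
'c' @ 2: {1,2,3,4,5,6,7,8,10,11,12}  ✓accept
'd' @ 3: {1,2,3,4,5,6,7,8,9,10,11,12,13}  ✓accept
'a' @ 4: {1,2,5,13}  ✓accept
end set {1,2,5,13} — state 1 in

Answer: ACCEPT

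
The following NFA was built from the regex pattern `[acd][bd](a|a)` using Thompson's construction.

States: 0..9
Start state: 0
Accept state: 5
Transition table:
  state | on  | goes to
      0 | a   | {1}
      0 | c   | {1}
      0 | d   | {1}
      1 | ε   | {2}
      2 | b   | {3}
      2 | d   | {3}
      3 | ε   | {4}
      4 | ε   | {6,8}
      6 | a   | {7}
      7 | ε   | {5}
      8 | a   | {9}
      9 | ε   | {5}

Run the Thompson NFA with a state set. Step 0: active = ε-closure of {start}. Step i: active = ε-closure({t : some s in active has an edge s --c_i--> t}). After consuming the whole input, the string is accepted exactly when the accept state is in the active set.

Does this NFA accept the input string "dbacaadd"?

S₀ = ε-closure({0}) = {0}
'd' @ 1: {1,2}
'b' @ 2: {3,4,6,8}
'a' @ 3: {5,7,9}  ✓accept
'c' @ 4: {}  — state set empty
rest 'aadd' ignored (set empty)
end set {} — state 5 not in

Answer: REJECT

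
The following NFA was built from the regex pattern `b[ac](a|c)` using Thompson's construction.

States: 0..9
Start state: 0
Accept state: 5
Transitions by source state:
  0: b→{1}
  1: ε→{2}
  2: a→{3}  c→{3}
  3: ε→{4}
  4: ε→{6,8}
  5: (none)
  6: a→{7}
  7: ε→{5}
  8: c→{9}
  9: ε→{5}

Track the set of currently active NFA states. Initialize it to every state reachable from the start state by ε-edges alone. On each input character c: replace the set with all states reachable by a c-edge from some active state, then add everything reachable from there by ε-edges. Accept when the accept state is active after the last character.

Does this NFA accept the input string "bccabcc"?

S₀ = ε-closure({0}) = {0}
'b' @ 1: {1,2}
'c' @ 2: {3,4,6,8}
'c' @ 3: {5,9}  (accept∈set)
'a' @ 4: {}  — no active states
rest 'bcc' ignored (set empty)
after full input: {}  (accept=5 not in)

Answer: REJECT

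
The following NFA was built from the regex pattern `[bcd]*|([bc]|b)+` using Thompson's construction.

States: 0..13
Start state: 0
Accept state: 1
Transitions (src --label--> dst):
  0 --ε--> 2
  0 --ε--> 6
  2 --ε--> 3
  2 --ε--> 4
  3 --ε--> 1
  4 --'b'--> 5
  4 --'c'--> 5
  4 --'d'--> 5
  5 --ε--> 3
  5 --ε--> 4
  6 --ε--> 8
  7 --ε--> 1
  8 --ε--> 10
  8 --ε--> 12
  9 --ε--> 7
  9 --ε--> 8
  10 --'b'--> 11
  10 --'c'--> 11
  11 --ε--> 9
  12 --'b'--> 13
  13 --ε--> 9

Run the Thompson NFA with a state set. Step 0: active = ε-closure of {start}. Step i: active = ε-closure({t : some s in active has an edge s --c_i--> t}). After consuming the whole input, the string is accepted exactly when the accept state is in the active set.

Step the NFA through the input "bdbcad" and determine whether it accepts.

Answer: REJECT

Steps:
start: ε-closure({0}) = {0,1,2,3,4,6,8,10,12}
'b' @ 1: {1,3,4,5,7,8,9,10,11,12,13}  ✓accept
'd' @ 2: {1,3,4,5}  ✓accept
'b' @ 3: {1,3,4,5}  ✓accept
'c' @ 4: {1,3,4,5}  ✓accept
'a' @ 5: {}  — state set empty
rest 'd' ignored (set empty)
final: {}; accept 1 not in set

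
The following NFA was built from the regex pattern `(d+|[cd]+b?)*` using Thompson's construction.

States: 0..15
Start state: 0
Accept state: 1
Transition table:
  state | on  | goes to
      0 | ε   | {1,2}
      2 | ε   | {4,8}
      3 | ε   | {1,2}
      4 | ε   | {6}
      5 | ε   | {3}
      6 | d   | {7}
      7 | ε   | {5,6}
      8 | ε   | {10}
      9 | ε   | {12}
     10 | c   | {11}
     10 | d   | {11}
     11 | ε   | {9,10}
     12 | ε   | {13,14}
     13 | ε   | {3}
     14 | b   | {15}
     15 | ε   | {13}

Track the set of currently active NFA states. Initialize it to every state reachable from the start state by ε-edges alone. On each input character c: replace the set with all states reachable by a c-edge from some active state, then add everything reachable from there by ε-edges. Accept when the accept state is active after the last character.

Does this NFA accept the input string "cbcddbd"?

start: ε-closure({0}) = {0,1,2,4,6,8,10}
'c' @ 1: {1,2,3,4,6,8,9,10,11,12,13,14}  (accept∈set)
'b' @ 2: {1,2,3,4,6,8,10,13,15}  (accept∈set)
'c' @ 3: {1,2,3,4,6,8,9,10,11,12,13,14}  (accept∈set)
'd' @ 4: {1,2,3,4,5,6,7,8,9,10,11,12,13,14}  (accept∈set)
'd' @ 5: {1,2,3,4,5,6,7,8,9,10,11,12,13,14}  (accept∈set)
'b' @ 6: {1,2,3,4,6,8,10,13,15}  (accept∈set)
'd' @ 7: {1,2,3,4,5,6,7,8,9,10,11,12,13,14}  (accept∈set)
after full input: {1,2,3,4,5,6,7,8,9,10,11,12,13,14}  (accept=1 in)

Answer: ACCEPT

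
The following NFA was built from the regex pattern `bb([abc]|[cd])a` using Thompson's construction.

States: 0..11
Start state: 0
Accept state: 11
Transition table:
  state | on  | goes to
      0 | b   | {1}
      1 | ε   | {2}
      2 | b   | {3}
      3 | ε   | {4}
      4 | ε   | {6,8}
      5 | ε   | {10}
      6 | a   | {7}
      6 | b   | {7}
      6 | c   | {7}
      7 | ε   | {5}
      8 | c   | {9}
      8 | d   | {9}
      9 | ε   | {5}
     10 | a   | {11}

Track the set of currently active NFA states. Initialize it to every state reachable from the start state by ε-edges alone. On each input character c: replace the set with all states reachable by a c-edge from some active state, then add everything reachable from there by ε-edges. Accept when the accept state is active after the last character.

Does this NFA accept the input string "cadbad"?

initial (ε-close {0}): {0}
'c' @ 1: {}  — dead — no transitions
rest 'adbad' ignored (set empty)
end set {} — state 11 not in

Answer: REJECT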